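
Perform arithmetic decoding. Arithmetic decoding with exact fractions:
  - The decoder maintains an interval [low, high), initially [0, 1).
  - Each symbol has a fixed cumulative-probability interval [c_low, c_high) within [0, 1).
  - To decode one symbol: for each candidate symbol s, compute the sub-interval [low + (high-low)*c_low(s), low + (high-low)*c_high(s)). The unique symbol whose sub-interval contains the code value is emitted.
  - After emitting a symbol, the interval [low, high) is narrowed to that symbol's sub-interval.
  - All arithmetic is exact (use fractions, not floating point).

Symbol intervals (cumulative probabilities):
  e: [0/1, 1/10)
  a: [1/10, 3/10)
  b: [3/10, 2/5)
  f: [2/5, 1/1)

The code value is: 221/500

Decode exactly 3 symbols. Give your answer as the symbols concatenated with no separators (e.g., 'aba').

Answer: fef

Derivation:
Step 1: interval [0/1, 1/1), width = 1/1 - 0/1 = 1/1
  'e': [0/1 + 1/1*0/1, 0/1 + 1/1*1/10) = [0/1, 1/10)
  'a': [0/1 + 1/1*1/10, 0/1 + 1/1*3/10) = [1/10, 3/10)
  'b': [0/1 + 1/1*3/10, 0/1 + 1/1*2/5) = [3/10, 2/5)
  'f': [0/1 + 1/1*2/5, 0/1 + 1/1*1/1) = [2/5, 1/1) <- contains code 221/500
  emit 'f', narrow to [2/5, 1/1)
Step 2: interval [2/5, 1/1), width = 1/1 - 2/5 = 3/5
  'e': [2/5 + 3/5*0/1, 2/5 + 3/5*1/10) = [2/5, 23/50) <- contains code 221/500
  'a': [2/5 + 3/5*1/10, 2/5 + 3/5*3/10) = [23/50, 29/50)
  'b': [2/5 + 3/5*3/10, 2/5 + 3/5*2/5) = [29/50, 16/25)
  'f': [2/5 + 3/5*2/5, 2/5 + 3/5*1/1) = [16/25, 1/1)
  emit 'e', narrow to [2/5, 23/50)
Step 3: interval [2/5, 23/50), width = 23/50 - 2/5 = 3/50
  'e': [2/5 + 3/50*0/1, 2/5 + 3/50*1/10) = [2/5, 203/500)
  'a': [2/5 + 3/50*1/10, 2/5 + 3/50*3/10) = [203/500, 209/500)
  'b': [2/5 + 3/50*3/10, 2/5 + 3/50*2/5) = [209/500, 53/125)
  'f': [2/5 + 3/50*2/5, 2/5 + 3/50*1/1) = [53/125, 23/50) <- contains code 221/500
  emit 'f', narrow to [53/125, 23/50)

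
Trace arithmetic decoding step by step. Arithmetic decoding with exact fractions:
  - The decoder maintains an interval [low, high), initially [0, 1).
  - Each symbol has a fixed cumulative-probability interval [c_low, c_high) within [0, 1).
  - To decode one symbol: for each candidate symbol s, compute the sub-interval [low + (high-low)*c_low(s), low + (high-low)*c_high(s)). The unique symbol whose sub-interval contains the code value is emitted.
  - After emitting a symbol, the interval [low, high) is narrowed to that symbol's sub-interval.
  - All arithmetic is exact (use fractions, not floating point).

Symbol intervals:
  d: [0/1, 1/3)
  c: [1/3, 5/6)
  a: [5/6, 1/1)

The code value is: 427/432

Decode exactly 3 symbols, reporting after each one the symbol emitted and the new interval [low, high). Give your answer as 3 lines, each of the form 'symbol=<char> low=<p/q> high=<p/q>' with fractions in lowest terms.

Answer: symbol=a low=5/6 high=1/1
symbol=a low=35/36 high=1/1
symbol=c low=53/54 high=215/216

Derivation:
Step 1: interval [0/1, 1/1), width = 1/1 - 0/1 = 1/1
  'd': [0/1 + 1/1*0/1, 0/1 + 1/1*1/3) = [0/1, 1/3)
  'c': [0/1 + 1/1*1/3, 0/1 + 1/1*5/6) = [1/3, 5/6)
  'a': [0/1 + 1/1*5/6, 0/1 + 1/1*1/1) = [5/6, 1/1) <- contains code 427/432
  emit 'a', narrow to [5/6, 1/1)
Step 2: interval [5/6, 1/1), width = 1/1 - 5/6 = 1/6
  'd': [5/6 + 1/6*0/1, 5/6 + 1/6*1/3) = [5/6, 8/9)
  'c': [5/6 + 1/6*1/3, 5/6 + 1/6*5/6) = [8/9, 35/36)
  'a': [5/6 + 1/6*5/6, 5/6 + 1/6*1/1) = [35/36, 1/1) <- contains code 427/432
  emit 'a', narrow to [35/36, 1/1)
Step 3: interval [35/36, 1/1), width = 1/1 - 35/36 = 1/36
  'd': [35/36 + 1/36*0/1, 35/36 + 1/36*1/3) = [35/36, 53/54)
  'c': [35/36 + 1/36*1/3, 35/36 + 1/36*5/6) = [53/54, 215/216) <- contains code 427/432
  'a': [35/36 + 1/36*5/6, 35/36 + 1/36*1/1) = [215/216, 1/1)
  emit 'c', narrow to [53/54, 215/216)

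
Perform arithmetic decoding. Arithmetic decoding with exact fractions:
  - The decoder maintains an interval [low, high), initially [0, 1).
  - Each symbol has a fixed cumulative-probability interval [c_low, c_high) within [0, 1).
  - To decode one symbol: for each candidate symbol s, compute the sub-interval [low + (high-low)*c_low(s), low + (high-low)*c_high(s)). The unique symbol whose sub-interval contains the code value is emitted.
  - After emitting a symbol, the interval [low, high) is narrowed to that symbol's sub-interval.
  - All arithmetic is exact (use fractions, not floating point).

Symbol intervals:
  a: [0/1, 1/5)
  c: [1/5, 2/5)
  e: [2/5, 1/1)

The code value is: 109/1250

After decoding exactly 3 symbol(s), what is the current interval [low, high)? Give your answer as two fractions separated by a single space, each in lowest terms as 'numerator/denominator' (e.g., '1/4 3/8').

Answer: 2/25 13/125

Derivation:
Step 1: interval [0/1, 1/1), width = 1/1 - 0/1 = 1/1
  'a': [0/1 + 1/1*0/1, 0/1 + 1/1*1/5) = [0/1, 1/5) <- contains code 109/1250
  'c': [0/1 + 1/1*1/5, 0/1 + 1/1*2/5) = [1/5, 2/5)
  'e': [0/1 + 1/1*2/5, 0/1 + 1/1*1/1) = [2/5, 1/1)
  emit 'a', narrow to [0/1, 1/5)
Step 2: interval [0/1, 1/5), width = 1/5 - 0/1 = 1/5
  'a': [0/1 + 1/5*0/1, 0/1 + 1/5*1/5) = [0/1, 1/25)
  'c': [0/1 + 1/5*1/5, 0/1 + 1/5*2/5) = [1/25, 2/25)
  'e': [0/1 + 1/5*2/5, 0/1 + 1/5*1/1) = [2/25, 1/5) <- contains code 109/1250
  emit 'e', narrow to [2/25, 1/5)
Step 3: interval [2/25, 1/5), width = 1/5 - 2/25 = 3/25
  'a': [2/25 + 3/25*0/1, 2/25 + 3/25*1/5) = [2/25, 13/125) <- contains code 109/1250
  'c': [2/25 + 3/25*1/5, 2/25 + 3/25*2/5) = [13/125, 16/125)
  'e': [2/25 + 3/25*2/5, 2/25 + 3/25*1/1) = [16/125, 1/5)
  emit 'a', narrow to [2/25, 13/125)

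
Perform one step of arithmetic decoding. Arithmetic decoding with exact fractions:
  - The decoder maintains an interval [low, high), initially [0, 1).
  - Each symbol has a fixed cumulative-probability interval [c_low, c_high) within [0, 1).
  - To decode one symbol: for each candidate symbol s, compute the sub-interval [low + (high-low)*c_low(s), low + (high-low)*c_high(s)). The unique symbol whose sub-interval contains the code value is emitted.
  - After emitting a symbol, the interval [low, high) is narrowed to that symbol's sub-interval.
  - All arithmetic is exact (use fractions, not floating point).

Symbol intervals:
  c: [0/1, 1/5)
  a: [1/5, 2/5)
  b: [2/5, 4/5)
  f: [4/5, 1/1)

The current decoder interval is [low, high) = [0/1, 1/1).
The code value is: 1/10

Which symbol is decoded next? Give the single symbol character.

Answer: c

Derivation:
Interval width = high − low = 1/1 − 0/1 = 1/1
Scaled code = (code − low) / width = (1/10 − 0/1) / 1/1 = 1/10
  c: [0/1, 1/5) ← scaled code falls here ✓
  a: [1/5, 2/5) 
  b: [2/5, 4/5) 
  f: [4/5, 1/1) 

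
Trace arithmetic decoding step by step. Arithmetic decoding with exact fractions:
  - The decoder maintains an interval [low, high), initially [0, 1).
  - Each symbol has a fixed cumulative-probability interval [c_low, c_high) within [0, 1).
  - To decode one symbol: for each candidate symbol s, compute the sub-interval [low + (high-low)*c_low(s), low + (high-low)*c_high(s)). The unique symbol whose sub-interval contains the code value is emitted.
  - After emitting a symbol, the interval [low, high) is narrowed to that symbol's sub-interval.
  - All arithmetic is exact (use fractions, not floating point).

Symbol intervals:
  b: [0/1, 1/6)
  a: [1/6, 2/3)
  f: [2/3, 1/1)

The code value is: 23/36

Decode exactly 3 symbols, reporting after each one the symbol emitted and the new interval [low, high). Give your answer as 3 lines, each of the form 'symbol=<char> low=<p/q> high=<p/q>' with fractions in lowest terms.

Answer: symbol=a low=1/6 high=2/3
symbol=f low=1/2 high=2/3
symbol=f low=11/18 high=2/3

Derivation:
Step 1: interval [0/1, 1/1), width = 1/1 - 0/1 = 1/1
  'b': [0/1 + 1/1*0/1, 0/1 + 1/1*1/6) = [0/1, 1/6)
  'a': [0/1 + 1/1*1/6, 0/1 + 1/1*2/3) = [1/6, 2/3) <- contains code 23/36
  'f': [0/1 + 1/1*2/3, 0/1 + 1/1*1/1) = [2/3, 1/1)
  emit 'a', narrow to [1/6, 2/3)
Step 2: interval [1/6, 2/3), width = 2/3 - 1/6 = 1/2
  'b': [1/6 + 1/2*0/1, 1/6 + 1/2*1/6) = [1/6, 1/4)
  'a': [1/6 + 1/2*1/6, 1/6 + 1/2*2/3) = [1/4, 1/2)
  'f': [1/6 + 1/2*2/3, 1/6 + 1/2*1/1) = [1/2, 2/3) <- contains code 23/36
  emit 'f', narrow to [1/2, 2/3)
Step 3: interval [1/2, 2/3), width = 2/3 - 1/2 = 1/6
  'b': [1/2 + 1/6*0/1, 1/2 + 1/6*1/6) = [1/2, 19/36)
  'a': [1/2 + 1/6*1/6, 1/2 + 1/6*2/3) = [19/36, 11/18)
  'f': [1/2 + 1/6*2/3, 1/2 + 1/6*1/1) = [11/18, 2/3) <- contains code 23/36
  emit 'f', narrow to [11/18, 2/3)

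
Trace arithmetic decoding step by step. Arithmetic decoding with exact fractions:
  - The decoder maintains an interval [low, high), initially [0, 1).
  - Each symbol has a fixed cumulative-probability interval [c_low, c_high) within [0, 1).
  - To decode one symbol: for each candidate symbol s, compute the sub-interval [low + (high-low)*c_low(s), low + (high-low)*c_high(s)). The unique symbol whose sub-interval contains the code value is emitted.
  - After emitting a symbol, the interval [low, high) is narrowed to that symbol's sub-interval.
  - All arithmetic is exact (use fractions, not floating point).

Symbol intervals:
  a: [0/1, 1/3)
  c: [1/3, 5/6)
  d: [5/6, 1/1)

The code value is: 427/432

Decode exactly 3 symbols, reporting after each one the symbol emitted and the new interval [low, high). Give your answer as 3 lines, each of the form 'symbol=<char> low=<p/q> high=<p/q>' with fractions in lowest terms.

Step 1: interval [0/1, 1/1), width = 1/1 - 0/1 = 1/1
  'a': [0/1 + 1/1*0/1, 0/1 + 1/1*1/3) = [0/1, 1/3)
  'c': [0/1 + 1/1*1/3, 0/1 + 1/1*5/6) = [1/3, 5/6)
  'd': [0/1 + 1/1*5/6, 0/1 + 1/1*1/1) = [5/6, 1/1) <- contains code 427/432
  emit 'd', narrow to [5/6, 1/1)
Step 2: interval [5/6, 1/1), width = 1/1 - 5/6 = 1/6
  'a': [5/6 + 1/6*0/1, 5/6 + 1/6*1/3) = [5/6, 8/9)
  'c': [5/6 + 1/6*1/3, 5/6 + 1/6*5/6) = [8/9, 35/36)
  'd': [5/6 + 1/6*5/6, 5/6 + 1/6*1/1) = [35/36, 1/1) <- contains code 427/432
  emit 'd', narrow to [35/36, 1/1)
Step 3: interval [35/36, 1/1), width = 1/1 - 35/36 = 1/36
  'a': [35/36 + 1/36*0/1, 35/36 + 1/36*1/3) = [35/36, 53/54)
  'c': [35/36 + 1/36*1/3, 35/36 + 1/36*5/6) = [53/54, 215/216) <- contains code 427/432
  'd': [35/36 + 1/36*5/6, 35/36 + 1/36*1/1) = [215/216, 1/1)
  emit 'c', narrow to [53/54, 215/216)

Answer: symbol=d low=5/6 high=1/1
symbol=d low=35/36 high=1/1
symbol=c low=53/54 high=215/216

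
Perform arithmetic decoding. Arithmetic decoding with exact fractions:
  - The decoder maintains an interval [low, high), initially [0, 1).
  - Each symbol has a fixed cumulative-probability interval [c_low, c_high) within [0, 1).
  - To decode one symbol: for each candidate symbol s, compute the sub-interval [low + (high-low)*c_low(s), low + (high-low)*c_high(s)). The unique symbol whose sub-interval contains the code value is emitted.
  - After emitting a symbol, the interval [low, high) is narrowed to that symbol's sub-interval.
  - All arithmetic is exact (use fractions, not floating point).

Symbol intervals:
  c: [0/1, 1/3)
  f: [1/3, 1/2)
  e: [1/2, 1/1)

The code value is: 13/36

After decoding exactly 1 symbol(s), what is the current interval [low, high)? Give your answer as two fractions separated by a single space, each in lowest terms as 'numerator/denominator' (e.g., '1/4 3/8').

Step 1: interval [0/1, 1/1), width = 1/1 - 0/1 = 1/1
  'c': [0/1 + 1/1*0/1, 0/1 + 1/1*1/3) = [0/1, 1/3)
  'f': [0/1 + 1/1*1/3, 0/1 + 1/1*1/2) = [1/3, 1/2) <- contains code 13/36
  'e': [0/1 + 1/1*1/2, 0/1 + 1/1*1/1) = [1/2, 1/1)
  emit 'f', narrow to [1/3, 1/2)

Answer: 1/3 1/2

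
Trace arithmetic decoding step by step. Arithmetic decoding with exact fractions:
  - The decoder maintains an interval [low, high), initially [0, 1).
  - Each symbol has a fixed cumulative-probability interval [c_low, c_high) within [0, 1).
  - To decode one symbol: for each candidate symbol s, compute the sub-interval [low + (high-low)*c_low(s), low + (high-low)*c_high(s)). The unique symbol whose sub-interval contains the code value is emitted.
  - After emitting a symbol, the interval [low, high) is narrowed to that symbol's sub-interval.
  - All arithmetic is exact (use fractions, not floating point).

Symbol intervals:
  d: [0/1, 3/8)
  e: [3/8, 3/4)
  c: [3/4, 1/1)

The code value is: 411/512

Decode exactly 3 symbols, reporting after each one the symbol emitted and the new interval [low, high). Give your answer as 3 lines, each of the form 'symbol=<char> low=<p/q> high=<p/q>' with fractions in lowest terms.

Answer: symbol=c low=3/4 high=1/1
symbol=d low=3/4 high=27/32
symbol=e low=201/256 high=105/128

Derivation:
Step 1: interval [0/1, 1/1), width = 1/1 - 0/1 = 1/1
  'd': [0/1 + 1/1*0/1, 0/1 + 1/1*3/8) = [0/1, 3/8)
  'e': [0/1 + 1/1*3/8, 0/1 + 1/1*3/4) = [3/8, 3/4)
  'c': [0/1 + 1/1*3/4, 0/1 + 1/1*1/1) = [3/4, 1/1) <- contains code 411/512
  emit 'c', narrow to [3/4, 1/1)
Step 2: interval [3/4, 1/1), width = 1/1 - 3/4 = 1/4
  'd': [3/4 + 1/4*0/1, 3/4 + 1/4*3/8) = [3/4, 27/32) <- contains code 411/512
  'e': [3/4 + 1/4*3/8, 3/4 + 1/4*3/4) = [27/32, 15/16)
  'c': [3/4 + 1/4*3/4, 3/4 + 1/4*1/1) = [15/16, 1/1)
  emit 'd', narrow to [3/4, 27/32)
Step 3: interval [3/4, 27/32), width = 27/32 - 3/4 = 3/32
  'd': [3/4 + 3/32*0/1, 3/4 + 3/32*3/8) = [3/4, 201/256)
  'e': [3/4 + 3/32*3/8, 3/4 + 3/32*3/4) = [201/256, 105/128) <- contains code 411/512
  'c': [3/4 + 3/32*3/4, 3/4 + 3/32*1/1) = [105/128, 27/32)
  emit 'e', narrow to [201/256, 105/128)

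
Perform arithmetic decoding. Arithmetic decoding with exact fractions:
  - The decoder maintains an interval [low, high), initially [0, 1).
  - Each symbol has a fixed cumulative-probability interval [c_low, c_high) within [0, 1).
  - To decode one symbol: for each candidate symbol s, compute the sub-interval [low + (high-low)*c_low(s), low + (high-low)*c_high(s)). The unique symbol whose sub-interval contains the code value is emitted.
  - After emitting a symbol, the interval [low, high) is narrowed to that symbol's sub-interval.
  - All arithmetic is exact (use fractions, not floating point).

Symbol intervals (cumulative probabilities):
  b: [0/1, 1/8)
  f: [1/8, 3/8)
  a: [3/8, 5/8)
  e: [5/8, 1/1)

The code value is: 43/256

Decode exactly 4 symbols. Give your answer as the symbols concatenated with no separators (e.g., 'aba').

Answer: ffff

Derivation:
Step 1: interval [0/1, 1/1), width = 1/1 - 0/1 = 1/1
  'b': [0/1 + 1/1*0/1, 0/1 + 1/1*1/8) = [0/1, 1/8)
  'f': [0/1 + 1/1*1/8, 0/1 + 1/1*3/8) = [1/8, 3/8) <- contains code 43/256
  'a': [0/1 + 1/1*3/8, 0/1 + 1/1*5/8) = [3/8, 5/8)
  'e': [0/1 + 1/1*5/8, 0/1 + 1/1*1/1) = [5/8, 1/1)
  emit 'f', narrow to [1/8, 3/8)
Step 2: interval [1/8, 3/8), width = 3/8 - 1/8 = 1/4
  'b': [1/8 + 1/4*0/1, 1/8 + 1/4*1/8) = [1/8, 5/32)
  'f': [1/8 + 1/4*1/8, 1/8 + 1/4*3/8) = [5/32, 7/32) <- contains code 43/256
  'a': [1/8 + 1/4*3/8, 1/8 + 1/4*5/8) = [7/32, 9/32)
  'e': [1/8 + 1/4*5/8, 1/8 + 1/4*1/1) = [9/32, 3/8)
  emit 'f', narrow to [5/32, 7/32)
Step 3: interval [5/32, 7/32), width = 7/32 - 5/32 = 1/16
  'b': [5/32 + 1/16*0/1, 5/32 + 1/16*1/8) = [5/32, 21/128)
  'f': [5/32 + 1/16*1/8, 5/32 + 1/16*3/8) = [21/128, 23/128) <- contains code 43/256
  'a': [5/32 + 1/16*3/8, 5/32 + 1/16*5/8) = [23/128, 25/128)
  'e': [5/32 + 1/16*5/8, 5/32 + 1/16*1/1) = [25/128, 7/32)
  emit 'f', narrow to [21/128, 23/128)
Step 4: interval [21/128, 23/128), width = 23/128 - 21/128 = 1/64
  'b': [21/128 + 1/64*0/1, 21/128 + 1/64*1/8) = [21/128, 85/512)
  'f': [21/128 + 1/64*1/8, 21/128 + 1/64*3/8) = [85/512, 87/512) <- contains code 43/256
  'a': [21/128 + 1/64*3/8, 21/128 + 1/64*5/8) = [87/512, 89/512)
  'e': [21/128 + 1/64*5/8, 21/128 + 1/64*1/1) = [89/512, 23/128)
  emit 'f', narrow to [85/512, 87/512)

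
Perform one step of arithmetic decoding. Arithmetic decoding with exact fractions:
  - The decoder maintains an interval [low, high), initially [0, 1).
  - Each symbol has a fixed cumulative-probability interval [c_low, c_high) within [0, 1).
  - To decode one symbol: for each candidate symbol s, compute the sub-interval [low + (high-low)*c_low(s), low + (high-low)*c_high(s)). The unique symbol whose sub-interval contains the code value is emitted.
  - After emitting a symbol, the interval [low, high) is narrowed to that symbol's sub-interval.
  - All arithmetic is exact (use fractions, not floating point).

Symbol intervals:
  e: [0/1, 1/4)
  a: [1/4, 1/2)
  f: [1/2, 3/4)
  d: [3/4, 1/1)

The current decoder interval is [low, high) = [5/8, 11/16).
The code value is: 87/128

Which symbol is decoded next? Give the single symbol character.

Interval width = high − low = 11/16 − 5/8 = 1/16
Scaled code = (code − low) / width = (87/128 − 5/8) / 1/16 = 7/8
  e: [0/1, 1/4) 
  a: [1/4, 1/2) 
  f: [1/2, 3/4) 
  d: [3/4, 1/1) ← scaled code falls here ✓

Answer: d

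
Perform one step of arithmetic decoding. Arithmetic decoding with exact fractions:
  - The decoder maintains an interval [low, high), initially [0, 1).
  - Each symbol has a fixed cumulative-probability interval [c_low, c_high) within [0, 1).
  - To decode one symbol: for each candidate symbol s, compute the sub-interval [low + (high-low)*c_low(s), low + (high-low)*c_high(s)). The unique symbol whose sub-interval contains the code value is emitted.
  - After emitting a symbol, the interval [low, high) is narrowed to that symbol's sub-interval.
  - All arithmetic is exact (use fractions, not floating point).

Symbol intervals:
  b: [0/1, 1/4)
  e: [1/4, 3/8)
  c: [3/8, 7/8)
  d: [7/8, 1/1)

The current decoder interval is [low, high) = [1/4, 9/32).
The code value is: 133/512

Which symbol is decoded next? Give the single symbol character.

Answer: e

Derivation:
Interval width = high − low = 9/32 − 1/4 = 1/32
Scaled code = (code − low) / width = (133/512 − 1/4) / 1/32 = 5/16
  b: [0/1, 1/4) 
  e: [1/4, 3/8) ← scaled code falls here ✓
  c: [3/8, 7/8) 
  d: [7/8, 1/1) 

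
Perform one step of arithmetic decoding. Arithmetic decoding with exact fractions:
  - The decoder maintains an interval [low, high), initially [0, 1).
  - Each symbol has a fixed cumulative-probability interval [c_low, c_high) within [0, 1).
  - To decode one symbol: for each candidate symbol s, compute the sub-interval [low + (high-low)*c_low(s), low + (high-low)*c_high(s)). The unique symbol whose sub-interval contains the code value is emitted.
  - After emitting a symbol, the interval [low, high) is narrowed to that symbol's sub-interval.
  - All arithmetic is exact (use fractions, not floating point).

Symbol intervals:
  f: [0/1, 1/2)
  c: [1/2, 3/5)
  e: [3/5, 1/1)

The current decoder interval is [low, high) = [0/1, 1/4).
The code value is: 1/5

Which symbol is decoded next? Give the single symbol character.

Interval width = high − low = 1/4 − 0/1 = 1/4
Scaled code = (code − low) / width = (1/5 − 0/1) / 1/4 = 4/5
  f: [0/1, 1/2) 
  c: [1/2, 3/5) 
  e: [3/5, 1/1) ← scaled code falls here ✓

Answer: e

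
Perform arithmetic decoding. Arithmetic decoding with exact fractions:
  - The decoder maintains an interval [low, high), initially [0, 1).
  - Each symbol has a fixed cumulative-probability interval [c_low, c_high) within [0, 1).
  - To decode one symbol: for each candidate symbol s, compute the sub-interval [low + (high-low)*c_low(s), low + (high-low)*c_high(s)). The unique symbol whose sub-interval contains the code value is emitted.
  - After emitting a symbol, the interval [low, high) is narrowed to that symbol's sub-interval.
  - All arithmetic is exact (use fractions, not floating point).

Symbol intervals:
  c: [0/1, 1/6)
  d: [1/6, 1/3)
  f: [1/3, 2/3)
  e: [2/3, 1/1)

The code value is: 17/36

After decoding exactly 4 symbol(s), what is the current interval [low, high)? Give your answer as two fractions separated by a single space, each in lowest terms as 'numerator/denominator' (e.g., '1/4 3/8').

Answer: 38/81 77/162

Derivation:
Step 1: interval [0/1, 1/1), width = 1/1 - 0/1 = 1/1
  'c': [0/1 + 1/1*0/1, 0/1 + 1/1*1/6) = [0/1, 1/6)
  'd': [0/1 + 1/1*1/6, 0/1 + 1/1*1/3) = [1/6, 1/3)
  'f': [0/1 + 1/1*1/3, 0/1 + 1/1*2/3) = [1/3, 2/3) <- contains code 17/36
  'e': [0/1 + 1/1*2/3, 0/1 + 1/1*1/1) = [2/3, 1/1)
  emit 'f', narrow to [1/3, 2/3)
Step 2: interval [1/3, 2/3), width = 2/3 - 1/3 = 1/3
  'c': [1/3 + 1/3*0/1, 1/3 + 1/3*1/6) = [1/3, 7/18)
  'd': [1/3 + 1/3*1/6, 1/3 + 1/3*1/3) = [7/18, 4/9)
  'f': [1/3 + 1/3*1/3, 1/3 + 1/3*2/3) = [4/9, 5/9) <- contains code 17/36
  'e': [1/3 + 1/3*2/3, 1/3 + 1/3*1/1) = [5/9, 2/3)
  emit 'f', narrow to [4/9, 5/9)
Step 3: interval [4/9, 5/9), width = 5/9 - 4/9 = 1/9
  'c': [4/9 + 1/9*0/1, 4/9 + 1/9*1/6) = [4/9, 25/54)
  'd': [4/9 + 1/9*1/6, 4/9 + 1/9*1/3) = [25/54, 13/27) <- contains code 17/36
  'f': [4/9 + 1/9*1/3, 4/9 + 1/9*2/3) = [13/27, 14/27)
  'e': [4/9 + 1/9*2/3, 4/9 + 1/9*1/1) = [14/27, 5/9)
  emit 'd', narrow to [25/54, 13/27)
Step 4: interval [25/54, 13/27), width = 13/27 - 25/54 = 1/54
  'c': [25/54 + 1/54*0/1, 25/54 + 1/54*1/6) = [25/54, 151/324)
  'd': [25/54 + 1/54*1/6, 25/54 + 1/54*1/3) = [151/324, 38/81)
  'f': [25/54 + 1/54*1/3, 25/54 + 1/54*2/3) = [38/81, 77/162) <- contains code 17/36
  'e': [25/54 + 1/54*2/3, 25/54 + 1/54*1/1) = [77/162, 13/27)
  emit 'f', narrow to [38/81, 77/162)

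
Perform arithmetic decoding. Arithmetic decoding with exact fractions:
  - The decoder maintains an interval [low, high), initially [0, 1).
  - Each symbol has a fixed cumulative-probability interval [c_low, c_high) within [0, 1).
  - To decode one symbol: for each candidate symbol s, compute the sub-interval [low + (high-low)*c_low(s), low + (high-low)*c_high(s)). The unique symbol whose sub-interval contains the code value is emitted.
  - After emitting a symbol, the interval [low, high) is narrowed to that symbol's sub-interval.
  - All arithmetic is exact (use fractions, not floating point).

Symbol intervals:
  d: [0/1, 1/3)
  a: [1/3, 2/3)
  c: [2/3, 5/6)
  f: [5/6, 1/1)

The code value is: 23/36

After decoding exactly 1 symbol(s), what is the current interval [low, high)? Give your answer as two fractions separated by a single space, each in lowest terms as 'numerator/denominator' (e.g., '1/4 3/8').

Answer: 1/3 2/3

Derivation:
Step 1: interval [0/1, 1/1), width = 1/1 - 0/1 = 1/1
  'd': [0/1 + 1/1*0/1, 0/1 + 1/1*1/3) = [0/1, 1/3)
  'a': [0/1 + 1/1*1/3, 0/1 + 1/1*2/3) = [1/3, 2/3) <- contains code 23/36
  'c': [0/1 + 1/1*2/3, 0/1 + 1/1*5/6) = [2/3, 5/6)
  'f': [0/1 + 1/1*5/6, 0/1 + 1/1*1/1) = [5/6, 1/1)
  emit 'a', narrow to [1/3, 2/3)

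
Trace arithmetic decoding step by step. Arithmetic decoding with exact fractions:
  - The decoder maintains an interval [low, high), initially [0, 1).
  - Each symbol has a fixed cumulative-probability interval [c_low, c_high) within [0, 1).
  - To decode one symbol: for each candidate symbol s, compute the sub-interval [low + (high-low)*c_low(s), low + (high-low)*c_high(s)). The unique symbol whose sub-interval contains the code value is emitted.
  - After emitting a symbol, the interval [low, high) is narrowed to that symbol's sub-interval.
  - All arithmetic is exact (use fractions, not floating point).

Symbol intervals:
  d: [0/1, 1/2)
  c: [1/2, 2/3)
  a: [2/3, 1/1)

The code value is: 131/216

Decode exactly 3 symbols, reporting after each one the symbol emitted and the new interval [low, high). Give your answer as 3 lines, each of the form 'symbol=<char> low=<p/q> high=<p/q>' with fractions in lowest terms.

Answer: symbol=c low=1/2 high=2/3
symbol=c low=7/12 high=11/18
symbol=a low=65/108 high=11/18

Derivation:
Step 1: interval [0/1, 1/1), width = 1/1 - 0/1 = 1/1
  'd': [0/1 + 1/1*0/1, 0/1 + 1/1*1/2) = [0/1, 1/2)
  'c': [0/1 + 1/1*1/2, 0/1 + 1/1*2/3) = [1/2, 2/3) <- contains code 131/216
  'a': [0/1 + 1/1*2/3, 0/1 + 1/1*1/1) = [2/3, 1/1)
  emit 'c', narrow to [1/2, 2/3)
Step 2: interval [1/2, 2/3), width = 2/3 - 1/2 = 1/6
  'd': [1/2 + 1/6*0/1, 1/2 + 1/6*1/2) = [1/2, 7/12)
  'c': [1/2 + 1/6*1/2, 1/2 + 1/6*2/3) = [7/12, 11/18) <- contains code 131/216
  'a': [1/2 + 1/6*2/3, 1/2 + 1/6*1/1) = [11/18, 2/3)
  emit 'c', narrow to [7/12, 11/18)
Step 3: interval [7/12, 11/18), width = 11/18 - 7/12 = 1/36
  'd': [7/12 + 1/36*0/1, 7/12 + 1/36*1/2) = [7/12, 43/72)
  'c': [7/12 + 1/36*1/2, 7/12 + 1/36*2/3) = [43/72, 65/108)
  'a': [7/12 + 1/36*2/3, 7/12 + 1/36*1/1) = [65/108, 11/18) <- contains code 131/216
  emit 'a', narrow to [65/108, 11/18)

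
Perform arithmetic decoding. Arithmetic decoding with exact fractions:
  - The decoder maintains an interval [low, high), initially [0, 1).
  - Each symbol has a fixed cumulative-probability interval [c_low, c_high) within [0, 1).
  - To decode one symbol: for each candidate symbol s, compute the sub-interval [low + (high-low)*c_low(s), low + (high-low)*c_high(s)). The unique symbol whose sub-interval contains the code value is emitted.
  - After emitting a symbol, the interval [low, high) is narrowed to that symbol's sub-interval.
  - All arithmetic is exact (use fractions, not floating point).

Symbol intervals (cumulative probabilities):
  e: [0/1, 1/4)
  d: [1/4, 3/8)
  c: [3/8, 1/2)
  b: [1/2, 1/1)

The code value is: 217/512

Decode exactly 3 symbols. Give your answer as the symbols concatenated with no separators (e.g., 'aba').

Step 1: interval [0/1, 1/1), width = 1/1 - 0/1 = 1/1
  'e': [0/1 + 1/1*0/1, 0/1 + 1/1*1/4) = [0/1, 1/4)
  'd': [0/1 + 1/1*1/4, 0/1 + 1/1*3/8) = [1/4, 3/8)
  'c': [0/1 + 1/1*3/8, 0/1 + 1/1*1/2) = [3/8, 1/2) <- contains code 217/512
  'b': [0/1 + 1/1*1/2, 0/1 + 1/1*1/1) = [1/2, 1/1)
  emit 'c', narrow to [3/8, 1/2)
Step 2: interval [3/8, 1/2), width = 1/2 - 3/8 = 1/8
  'e': [3/8 + 1/8*0/1, 3/8 + 1/8*1/4) = [3/8, 13/32)
  'd': [3/8 + 1/8*1/4, 3/8 + 1/8*3/8) = [13/32, 27/64)
  'c': [3/8 + 1/8*3/8, 3/8 + 1/8*1/2) = [27/64, 7/16) <- contains code 217/512
  'b': [3/8 + 1/8*1/2, 3/8 + 1/8*1/1) = [7/16, 1/2)
  emit 'c', narrow to [27/64, 7/16)
Step 3: interval [27/64, 7/16), width = 7/16 - 27/64 = 1/64
  'e': [27/64 + 1/64*0/1, 27/64 + 1/64*1/4) = [27/64, 109/256) <- contains code 217/512
  'd': [27/64 + 1/64*1/4, 27/64 + 1/64*3/8) = [109/256, 219/512)
  'c': [27/64 + 1/64*3/8, 27/64 + 1/64*1/2) = [219/512, 55/128)
  'b': [27/64 + 1/64*1/2, 27/64 + 1/64*1/1) = [55/128, 7/16)
  emit 'e', narrow to [27/64, 109/256)

Answer: cce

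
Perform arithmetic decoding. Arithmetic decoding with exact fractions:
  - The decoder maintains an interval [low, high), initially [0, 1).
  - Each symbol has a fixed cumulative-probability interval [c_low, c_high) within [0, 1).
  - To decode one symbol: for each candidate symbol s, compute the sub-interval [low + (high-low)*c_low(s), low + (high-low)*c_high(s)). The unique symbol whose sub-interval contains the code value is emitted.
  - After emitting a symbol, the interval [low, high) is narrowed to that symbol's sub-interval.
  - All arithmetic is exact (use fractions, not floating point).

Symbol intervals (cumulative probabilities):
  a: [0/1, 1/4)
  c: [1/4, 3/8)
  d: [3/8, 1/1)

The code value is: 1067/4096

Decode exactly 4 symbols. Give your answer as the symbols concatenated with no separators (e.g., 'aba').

Answer: cacd

Derivation:
Step 1: interval [0/1, 1/1), width = 1/1 - 0/1 = 1/1
  'a': [0/1 + 1/1*0/1, 0/1 + 1/1*1/4) = [0/1, 1/4)
  'c': [0/1 + 1/1*1/4, 0/1 + 1/1*3/8) = [1/4, 3/8) <- contains code 1067/4096
  'd': [0/1 + 1/1*3/8, 0/1 + 1/1*1/1) = [3/8, 1/1)
  emit 'c', narrow to [1/4, 3/8)
Step 2: interval [1/4, 3/8), width = 3/8 - 1/4 = 1/8
  'a': [1/4 + 1/8*0/1, 1/4 + 1/8*1/4) = [1/4, 9/32) <- contains code 1067/4096
  'c': [1/4 + 1/8*1/4, 1/4 + 1/8*3/8) = [9/32, 19/64)
  'd': [1/4 + 1/8*3/8, 1/4 + 1/8*1/1) = [19/64, 3/8)
  emit 'a', narrow to [1/4, 9/32)
Step 3: interval [1/4, 9/32), width = 9/32 - 1/4 = 1/32
  'a': [1/4 + 1/32*0/1, 1/4 + 1/32*1/4) = [1/4, 33/128)
  'c': [1/4 + 1/32*1/4, 1/4 + 1/32*3/8) = [33/128, 67/256) <- contains code 1067/4096
  'd': [1/4 + 1/32*3/8, 1/4 + 1/32*1/1) = [67/256, 9/32)
  emit 'c', narrow to [33/128, 67/256)
Step 4: interval [33/128, 67/256), width = 67/256 - 33/128 = 1/256
  'a': [33/128 + 1/256*0/1, 33/128 + 1/256*1/4) = [33/128, 265/1024)
  'c': [33/128 + 1/256*1/4, 33/128 + 1/256*3/8) = [265/1024, 531/2048)
  'd': [33/128 + 1/256*3/8, 33/128 + 1/256*1/1) = [531/2048, 67/256) <- contains code 1067/4096
  emit 'd', narrow to [531/2048, 67/256)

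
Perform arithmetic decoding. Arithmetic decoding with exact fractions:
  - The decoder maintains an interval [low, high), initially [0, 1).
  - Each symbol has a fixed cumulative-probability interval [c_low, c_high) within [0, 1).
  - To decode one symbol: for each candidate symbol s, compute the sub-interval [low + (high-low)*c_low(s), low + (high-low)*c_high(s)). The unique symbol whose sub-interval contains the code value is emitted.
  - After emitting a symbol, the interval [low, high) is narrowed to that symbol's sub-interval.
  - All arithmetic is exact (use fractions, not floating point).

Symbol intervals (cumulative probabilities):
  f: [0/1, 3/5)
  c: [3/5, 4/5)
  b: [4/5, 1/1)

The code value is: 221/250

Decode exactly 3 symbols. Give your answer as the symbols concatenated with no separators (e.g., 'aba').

Step 1: interval [0/1, 1/1), width = 1/1 - 0/1 = 1/1
  'f': [0/1 + 1/1*0/1, 0/1 + 1/1*3/5) = [0/1, 3/5)
  'c': [0/1 + 1/1*3/5, 0/1 + 1/1*4/5) = [3/5, 4/5)
  'b': [0/1 + 1/1*4/5, 0/1 + 1/1*1/1) = [4/5, 1/1) <- contains code 221/250
  emit 'b', narrow to [4/5, 1/1)
Step 2: interval [4/5, 1/1), width = 1/1 - 4/5 = 1/5
  'f': [4/5 + 1/5*0/1, 4/5 + 1/5*3/5) = [4/5, 23/25) <- contains code 221/250
  'c': [4/5 + 1/5*3/5, 4/5 + 1/5*4/5) = [23/25, 24/25)
  'b': [4/5 + 1/5*4/5, 4/5 + 1/5*1/1) = [24/25, 1/1)
  emit 'f', narrow to [4/5, 23/25)
Step 3: interval [4/5, 23/25), width = 23/25 - 4/5 = 3/25
  'f': [4/5 + 3/25*0/1, 4/5 + 3/25*3/5) = [4/5, 109/125)
  'c': [4/5 + 3/25*3/5, 4/5 + 3/25*4/5) = [109/125, 112/125) <- contains code 221/250
  'b': [4/5 + 3/25*4/5, 4/5 + 3/25*1/1) = [112/125, 23/25)
  emit 'c', narrow to [109/125, 112/125)

Answer: bfc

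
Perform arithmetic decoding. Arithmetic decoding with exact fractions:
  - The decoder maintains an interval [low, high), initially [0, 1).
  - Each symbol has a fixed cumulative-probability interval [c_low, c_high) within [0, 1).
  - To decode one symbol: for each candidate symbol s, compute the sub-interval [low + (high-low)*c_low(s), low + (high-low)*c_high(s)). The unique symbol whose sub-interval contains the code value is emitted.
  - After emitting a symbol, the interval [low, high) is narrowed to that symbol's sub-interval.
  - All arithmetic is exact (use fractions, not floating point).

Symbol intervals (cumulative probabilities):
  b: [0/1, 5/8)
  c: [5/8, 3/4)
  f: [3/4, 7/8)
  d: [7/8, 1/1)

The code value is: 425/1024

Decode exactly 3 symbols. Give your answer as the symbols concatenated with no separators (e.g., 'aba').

Step 1: interval [0/1, 1/1), width = 1/1 - 0/1 = 1/1
  'b': [0/1 + 1/1*0/1, 0/1 + 1/1*5/8) = [0/1, 5/8) <- contains code 425/1024
  'c': [0/1 + 1/1*5/8, 0/1 + 1/1*3/4) = [5/8, 3/4)
  'f': [0/1 + 1/1*3/4, 0/1 + 1/1*7/8) = [3/4, 7/8)
  'd': [0/1 + 1/1*7/8, 0/1 + 1/1*1/1) = [7/8, 1/1)
  emit 'b', narrow to [0/1, 5/8)
Step 2: interval [0/1, 5/8), width = 5/8 - 0/1 = 5/8
  'b': [0/1 + 5/8*0/1, 0/1 + 5/8*5/8) = [0/1, 25/64)
  'c': [0/1 + 5/8*5/8, 0/1 + 5/8*3/4) = [25/64, 15/32) <- contains code 425/1024
  'f': [0/1 + 5/8*3/4, 0/1 + 5/8*7/8) = [15/32, 35/64)
  'd': [0/1 + 5/8*7/8, 0/1 + 5/8*1/1) = [35/64, 5/8)
  emit 'c', narrow to [25/64, 15/32)
Step 3: interval [25/64, 15/32), width = 15/32 - 25/64 = 5/64
  'b': [25/64 + 5/64*0/1, 25/64 + 5/64*5/8) = [25/64, 225/512) <- contains code 425/1024
  'c': [25/64 + 5/64*5/8, 25/64 + 5/64*3/4) = [225/512, 115/256)
  'f': [25/64 + 5/64*3/4, 25/64 + 5/64*7/8) = [115/256, 235/512)
  'd': [25/64 + 5/64*7/8, 25/64 + 5/64*1/1) = [235/512, 15/32)
  emit 'b', narrow to [25/64, 225/512)

Answer: bcb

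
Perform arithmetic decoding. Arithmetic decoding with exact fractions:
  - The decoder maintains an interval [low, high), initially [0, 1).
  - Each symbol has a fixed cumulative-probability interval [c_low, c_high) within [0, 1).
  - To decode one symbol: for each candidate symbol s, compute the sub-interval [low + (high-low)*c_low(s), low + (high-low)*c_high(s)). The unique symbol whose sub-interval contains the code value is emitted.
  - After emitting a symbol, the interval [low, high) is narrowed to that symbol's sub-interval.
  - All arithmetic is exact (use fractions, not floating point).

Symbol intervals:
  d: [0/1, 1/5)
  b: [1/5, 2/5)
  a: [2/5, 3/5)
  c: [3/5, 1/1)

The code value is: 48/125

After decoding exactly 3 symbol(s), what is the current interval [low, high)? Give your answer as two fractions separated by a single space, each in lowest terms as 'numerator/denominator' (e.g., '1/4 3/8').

Answer: 46/125 2/5

Derivation:
Step 1: interval [0/1, 1/1), width = 1/1 - 0/1 = 1/1
  'd': [0/1 + 1/1*0/1, 0/1 + 1/1*1/5) = [0/1, 1/5)
  'b': [0/1 + 1/1*1/5, 0/1 + 1/1*2/5) = [1/5, 2/5) <- contains code 48/125
  'a': [0/1 + 1/1*2/5, 0/1 + 1/1*3/5) = [2/5, 3/5)
  'c': [0/1 + 1/1*3/5, 0/1 + 1/1*1/1) = [3/5, 1/1)
  emit 'b', narrow to [1/5, 2/5)
Step 2: interval [1/5, 2/5), width = 2/5 - 1/5 = 1/5
  'd': [1/5 + 1/5*0/1, 1/5 + 1/5*1/5) = [1/5, 6/25)
  'b': [1/5 + 1/5*1/5, 1/5 + 1/5*2/5) = [6/25, 7/25)
  'a': [1/5 + 1/5*2/5, 1/5 + 1/5*3/5) = [7/25, 8/25)
  'c': [1/5 + 1/5*3/5, 1/5 + 1/5*1/1) = [8/25, 2/5) <- contains code 48/125
  emit 'c', narrow to [8/25, 2/5)
Step 3: interval [8/25, 2/5), width = 2/5 - 8/25 = 2/25
  'd': [8/25 + 2/25*0/1, 8/25 + 2/25*1/5) = [8/25, 42/125)
  'b': [8/25 + 2/25*1/5, 8/25 + 2/25*2/5) = [42/125, 44/125)
  'a': [8/25 + 2/25*2/5, 8/25 + 2/25*3/5) = [44/125, 46/125)
  'c': [8/25 + 2/25*3/5, 8/25 + 2/25*1/1) = [46/125, 2/5) <- contains code 48/125
  emit 'c', narrow to [46/125, 2/5)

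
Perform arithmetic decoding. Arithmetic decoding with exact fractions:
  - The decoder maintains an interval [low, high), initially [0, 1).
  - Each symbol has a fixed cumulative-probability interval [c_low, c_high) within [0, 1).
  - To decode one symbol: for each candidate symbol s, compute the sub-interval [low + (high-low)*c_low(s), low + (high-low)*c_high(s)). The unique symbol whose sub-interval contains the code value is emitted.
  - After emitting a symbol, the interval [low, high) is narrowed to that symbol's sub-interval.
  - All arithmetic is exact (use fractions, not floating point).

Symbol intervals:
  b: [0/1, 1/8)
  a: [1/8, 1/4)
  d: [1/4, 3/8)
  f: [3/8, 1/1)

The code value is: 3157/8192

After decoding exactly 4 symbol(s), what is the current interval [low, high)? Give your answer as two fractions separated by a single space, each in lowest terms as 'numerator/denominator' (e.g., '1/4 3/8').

Step 1: interval [0/1, 1/1), width = 1/1 - 0/1 = 1/1
  'b': [0/1 + 1/1*0/1, 0/1 + 1/1*1/8) = [0/1, 1/8)
  'a': [0/1 + 1/1*1/8, 0/1 + 1/1*1/4) = [1/8, 1/4)
  'd': [0/1 + 1/1*1/4, 0/1 + 1/1*3/8) = [1/4, 3/8)
  'f': [0/1 + 1/1*3/8, 0/1 + 1/1*1/1) = [3/8, 1/1) <- contains code 3157/8192
  emit 'f', narrow to [3/8, 1/1)
Step 2: interval [3/8, 1/1), width = 1/1 - 3/8 = 5/8
  'b': [3/8 + 5/8*0/1, 3/8 + 5/8*1/8) = [3/8, 29/64) <- contains code 3157/8192
  'a': [3/8 + 5/8*1/8, 3/8 + 5/8*1/4) = [29/64, 17/32)
  'd': [3/8 + 5/8*1/4, 3/8 + 5/8*3/8) = [17/32, 39/64)
  'f': [3/8 + 5/8*3/8, 3/8 + 5/8*1/1) = [39/64, 1/1)
  emit 'b', narrow to [3/8, 29/64)
Step 3: interval [3/8, 29/64), width = 29/64 - 3/8 = 5/64
  'b': [3/8 + 5/64*0/1, 3/8 + 5/64*1/8) = [3/8, 197/512)
  'a': [3/8 + 5/64*1/8, 3/8 + 5/64*1/4) = [197/512, 101/256) <- contains code 3157/8192
  'd': [3/8 + 5/64*1/4, 3/8 + 5/64*3/8) = [101/256, 207/512)
  'f': [3/8 + 5/64*3/8, 3/8 + 5/64*1/1) = [207/512, 29/64)
  emit 'a', narrow to [197/512, 101/256)
Step 4: interval [197/512, 101/256), width = 101/256 - 197/512 = 5/512
  'b': [197/512 + 5/512*0/1, 197/512 + 5/512*1/8) = [197/512, 1581/4096) <- contains code 3157/8192
  'a': [197/512 + 5/512*1/8, 197/512 + 5/512*1/4) = [1581/4096, 793/2048)
  'd': [197/512 + 5/512*1/4, 197/512 + 5/512*3/8) = [793/2048, 1591/4096)
  'f': [197/512 + 5/512*3/8, 197/512 + 5/512*1/1) = [1591/4096, 101/256)
  emit 'b', narrow to [197/512, 1581/4096)

Answer: 197/512 1581/4096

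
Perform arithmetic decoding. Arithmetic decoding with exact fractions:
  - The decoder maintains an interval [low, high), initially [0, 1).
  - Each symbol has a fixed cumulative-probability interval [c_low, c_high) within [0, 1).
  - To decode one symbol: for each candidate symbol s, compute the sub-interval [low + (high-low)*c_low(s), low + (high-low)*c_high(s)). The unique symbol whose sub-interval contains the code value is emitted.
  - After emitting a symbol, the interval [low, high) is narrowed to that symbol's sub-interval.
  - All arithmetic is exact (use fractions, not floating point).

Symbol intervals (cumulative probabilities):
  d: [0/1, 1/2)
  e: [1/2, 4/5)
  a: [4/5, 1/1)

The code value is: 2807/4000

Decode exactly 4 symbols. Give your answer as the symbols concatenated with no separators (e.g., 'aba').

Step 1: interval [0/1, 1/1), width = 1/1 - 0/1 = 1/1
  'd': [0/1 + 1/1*0/1, 0/1 + 1/1*1/2) = [0/1, 1/2)
  'e': [0/1 + 1/1*1/2, 0/1 + 1/1*4/5) = [1/2, 4/5) <- contains code 2807/4000
  'a': [0/1 + 1/1*4/5, 0/1 + 1/1*1/1) = [4/5, 1/1)
  emit 'e', narrow to [1/2, 4/5)
Step 2: interval [1/2, 4/5), width = 4/5 - 1/2 = 3/10
  'd': [1/2 + 3/10*0/1, 1/2 + 3/10*1/2) = [1/2, 13/20)
  'e': [1/2 + 3/10*1/2, 1/2 + 3/10*4/5) = [13/20, 37/50) <- contains code 2807/4000
  'a': [1/2 + 3/10*4/5, 1/2 + 3/10*1/1) = [37/50, 4/5)
  emit 'e', narrow to [13/20, 37/50)
Step 3: interval [13/20, 37/50), width = 37/50 - 13/20 = 9/100
  'd': [13/20 + 9/100*0/1, 13/20 + 9/100*1/2) = [13/20, 139/200)
  'e': [13/20 + 9/100*1/2, 13/20 + 9/100*4/5) = [139/200, 361/500) <- contains code 2807/4000
  'a': [13/20 + 9/100*4/5, 13/20 + 9/100*1/1) = [361/500, 37/50)
  emit 'e', narrow to [139/200, 361/500)
Step 4: interval [139/200, 361/500), width = 361/500 - 139/200 = 27/1000
  'd': [139/200 + 27/1000*0/1, 139/200 + 27/1000*1/2) = [139/200, 1417/2000) <- contains code 2807/4000
  'e': [139/200 + 27/1000*1/2, 139/200 + 27/1000*4/5) = [1417/2000, 3583/5000)
  'a': [139/200 + 27/1000*4/5, 139/200 + 27/1000*1/1) = [3583/5000, 361/500)
  emit 'd', narrow to [139/200, 1417/2000)

Answer: eeed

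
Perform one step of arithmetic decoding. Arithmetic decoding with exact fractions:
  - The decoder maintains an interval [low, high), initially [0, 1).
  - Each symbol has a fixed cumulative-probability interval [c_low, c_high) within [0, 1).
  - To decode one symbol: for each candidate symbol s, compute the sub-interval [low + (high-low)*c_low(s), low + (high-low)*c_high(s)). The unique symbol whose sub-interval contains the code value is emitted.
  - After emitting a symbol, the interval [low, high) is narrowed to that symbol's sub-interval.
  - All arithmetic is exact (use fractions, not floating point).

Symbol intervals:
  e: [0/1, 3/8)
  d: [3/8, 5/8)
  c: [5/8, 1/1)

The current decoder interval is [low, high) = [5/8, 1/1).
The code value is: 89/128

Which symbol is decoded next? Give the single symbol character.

Answer: e

Derivation:
Interval width = high − low = 1/1 − 5/8 = 3/8
Scaled code = (code − low) / width = (89/128 − 5/8) / 3/8 = 3/16
  e: [0/1, 3/8) ← scaled code falls here ✓
  d: [3/8, 5/8) 
  c: [5/8, 1/1) 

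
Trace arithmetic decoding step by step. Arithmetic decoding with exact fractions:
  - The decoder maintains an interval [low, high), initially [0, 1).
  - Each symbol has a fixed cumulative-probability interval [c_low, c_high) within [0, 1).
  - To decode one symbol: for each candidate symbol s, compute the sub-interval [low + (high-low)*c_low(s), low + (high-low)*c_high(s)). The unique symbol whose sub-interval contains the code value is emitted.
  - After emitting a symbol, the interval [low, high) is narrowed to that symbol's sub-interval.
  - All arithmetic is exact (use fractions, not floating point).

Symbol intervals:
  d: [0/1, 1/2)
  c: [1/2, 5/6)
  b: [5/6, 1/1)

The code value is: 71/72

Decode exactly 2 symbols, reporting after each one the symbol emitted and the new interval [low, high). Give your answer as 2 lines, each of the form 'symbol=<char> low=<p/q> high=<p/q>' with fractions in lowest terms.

Step 1: interval [0/1, 1/1), width = 1/1 - 0/1 = 1/1
  'd': [0/1 + 1/1*0/1, 0/1 + 1/1*1/2) = [0/1, 1/2)
  'c': [0/1 + 1/1*1/2, 0/1 + 1/1*5/6) = [1/2, 5/6)
  'b': [0/1 + 1/1*5/6, 0/1 + 1/1*1/1) = [5/6, 1/1) <- contains code 71/72
  emit 'b', narrow to [5/6, 1/1)
Step 2: interval [5/6, 1/1), width = 1/1 - 5/6 = 1/6
  'd': [5/6 + 1/6*0/1, 5/6 + 1/6*1/2) = [5/6, 11/12)
  'c': [5/6 + 1/6*1/2, 5/6 + 1/6*5/6) = [11/12, 35/36)
  'b': [5/6 + 1/6*5/6, 5/6 + 1/6*1/1) = [35/36, 1/1) <- contains code 71/72
  emit 'b', narrow to [35/36, 1/1)

Answer: symbol=b low=5/6 high=1/1
symbol=b low=35/36 high=1/1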